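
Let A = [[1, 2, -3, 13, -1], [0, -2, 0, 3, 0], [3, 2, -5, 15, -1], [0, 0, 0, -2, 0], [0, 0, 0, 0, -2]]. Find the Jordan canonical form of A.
J = [[-2, 1, 0, 0, 0], [0, -2, 0, 0, 0], [0, 0, -2, 1, 0], [0, 0, 0, -2, 0], [0, 0, 0, 0, -2]]

The characteristic polynomial is det(xI - A) = (x + 2)^5, so the eigenvalues are -2 (algebraic multiplicity 5).

For λ = -2: rank(A + 2I) = 2, rank((A + 2I)^2) = 0. The eigenspace has dimension 5 - 2 = 3, so there are 3 Jordan blocks; the rank sequence gives block sizes [2, 2, 1].

Assembling the blocks gives the Jordan form J above.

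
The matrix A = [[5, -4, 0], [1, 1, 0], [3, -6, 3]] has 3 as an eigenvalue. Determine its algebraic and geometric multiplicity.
The characteristic polynomial is (x - 3)^3, so the factor x - 3 appears with exponent 3: the algebraic multiplicity is 3.

rank(A - 3I) = 1, so the eigenspace has dimension 3 - 1 = 2: the geometric multiplicity is 2.

Since 2 < 3, A is not diagonalizable.

algebraic multiplicity 3, geometric multiplicity 2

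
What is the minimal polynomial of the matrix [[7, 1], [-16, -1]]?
m_A(x) = (x - 3)^2

The characteristic polynomial factors as (x - 3)^2. The minimal polynomial is ∏(x - λ)^{k_λ} where k_λ is the size of the largest Jordan block at λ.

For λ = 3: rank(A - 3I) = 1, and the largest Jordan block has size 2 (the smallest k with rank((A - 3I)^k) = rank((A - 3I)^(k+1))).

So m_A(x) = (x - 3)^2.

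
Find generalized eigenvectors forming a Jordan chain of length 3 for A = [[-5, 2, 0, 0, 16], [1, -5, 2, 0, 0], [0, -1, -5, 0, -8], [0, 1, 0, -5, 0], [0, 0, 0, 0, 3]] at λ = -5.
We seek v_1 ∈ ker((A + 5I)^3) \ ker((A + 5I)^2), then set v_{i+1} = (A + 5I) v_i.

One such chain is v_1 = [[-3, 0, 2, -1, 0]]^T, v_2 = [[0, 1, 0, 0, 0]]^T, v_3 = [[2, 0, -1, 1, 0]]^T. Check: (A + 5I) v_3 = [[0, 0, 0, 0, 0]]^T = 0.

v_1 = [[-3, 0, 2, -1, 0]]^T, v_2 = [[0, 1, 0, 0, 0]]^T, v_3 = [[2, 0, -1, 1, 0]]^T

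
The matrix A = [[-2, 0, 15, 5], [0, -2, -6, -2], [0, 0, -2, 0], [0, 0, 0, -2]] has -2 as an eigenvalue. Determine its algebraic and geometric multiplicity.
The characteristic polynomial is (x + 2)^4, so the factor x + 2 appears with exponent 4: the algebraic multiplicity is 4.

rank(A + 2I) = 1, so the eigenspace has dimension 4 - 1 = 3: the geometric multiplicity is 3.

Since 3 < 4, A is not diagonalizable.

algebraic multiplicity 4, geometric multiplicity 3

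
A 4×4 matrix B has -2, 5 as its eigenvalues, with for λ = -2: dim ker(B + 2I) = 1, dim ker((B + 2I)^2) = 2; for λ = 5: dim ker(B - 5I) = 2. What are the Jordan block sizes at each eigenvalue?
Jordan blocks: (-2, 2), (5, 1), (5, 1)

λ = -2: successive nullity increments [1, 1] count blocks of size ≥ k; block sizes are [2].
λ = 5: successive nullity increments [2] count blocks of size ≥ k; block sizes are [1, 1].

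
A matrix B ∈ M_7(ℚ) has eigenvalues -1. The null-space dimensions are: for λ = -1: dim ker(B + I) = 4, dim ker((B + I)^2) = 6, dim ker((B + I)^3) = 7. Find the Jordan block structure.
λ = -1: successive nullity increments [4, 2, 1] count blocks of size ≥ k; block sizes are [3, 2, 1, 1].

Jordan blocks: (-1, 3), (-1, 2), (-1, 1), (-1, 1)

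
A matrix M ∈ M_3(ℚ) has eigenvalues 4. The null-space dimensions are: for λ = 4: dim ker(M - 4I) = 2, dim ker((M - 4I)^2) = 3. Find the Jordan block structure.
Jordan blocks: (4, 2), (4, 1)

λ = 4: successive nullity increments [2, 1] count blocks of size ≥ k; block sizes are [2, 1].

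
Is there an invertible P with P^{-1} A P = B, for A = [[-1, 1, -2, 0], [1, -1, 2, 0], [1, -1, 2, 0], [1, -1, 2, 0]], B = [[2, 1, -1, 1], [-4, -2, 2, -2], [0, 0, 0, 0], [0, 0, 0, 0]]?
Two matrices over a field are similar if and only if they have the same invariant factors.

Both A and B have characteristic polynomial x^4 and minimal polynomial x^2. Computing further, both have invariant factors x, x, x^2. Hence A and B are similar.

Yes.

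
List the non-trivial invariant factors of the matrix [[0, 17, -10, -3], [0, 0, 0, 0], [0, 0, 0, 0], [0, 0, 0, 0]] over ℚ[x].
x, x, x^2

The Jordan structure of A has elementary divisors x^2, x, x. Arranging the block sizes at each eigenvalue in decreasing order and taking row products gives the invariant factors.

Invariant factors (smallest first, each dividing the next): x, x, x^2.

Check: the last factor x^2 is the minimal polynomial, and the product x^4 is the characteristic polynomial.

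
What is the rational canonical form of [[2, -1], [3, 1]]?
R = [[0, -5], [1, 3]]

The invariant factors of A (the non-unit diagonal entries of the Smith normal form of xI - A over ℚ[x]) are x^2 - 3x + 5, each dividing the next. The characteristic polynomial is their product, x^2 - 3x + 5.

The rational canonical form is the block-diagonal matrix of companion matrices C(f_i):
R = [[0, -5], [1, 3]].

Note the characteristic polynomial does not split into linear factors over ℚ, so A has no Jordan form over ℚ; the rational canonical form exists over any field.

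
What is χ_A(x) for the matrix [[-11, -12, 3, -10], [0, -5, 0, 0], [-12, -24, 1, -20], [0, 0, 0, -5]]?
χ_A(x) = (x + 5)^4

xI - A = [[x + 11, 12, -3, 10], [0, x + 5, 0, 0], [12, 24, x - 1, 20], [0, 0, 0, x + 5]].

Expanding det(xI - A) along the first row:
det(xI - A) = + (x + 11)·det([[x + 5, 0, 0], [24, x - 1, 20], [0, 0, x + 5]]) - (12)·det([[0, 0, 0], [12, x - 1, 20], [0, 0, x + 5]]) + (-3)·det([[0, x + 5, 0], [12, 24, 20], [0, 0, x + 5]]) - (10)·det([[0, x + 5, 0], [12, 24, x - 1], [0, 0, 0]]).

Evaluating gives χ_A(x) = x^4 + 20x^3 + 150x^2 + 500x + 625 = (x + 5)^4.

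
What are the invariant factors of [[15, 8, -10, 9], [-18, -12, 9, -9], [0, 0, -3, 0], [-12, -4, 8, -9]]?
x + 3, x(x + 3)^2

The Jordan structure of A has elementary divisors (x + 3)^2, (x + 3), x. Arranging the block sizes at each eigenvalue in decreasing order and taking row products gives the invariant factors.

Invariant factors (smallest first, each dividing the next): x + 3, x(x + 3)^2.

Check: the last factor x(x + 3)^2 is the minimal polynomial, and the product x(x + 3)^3 is the characteristic polynomial.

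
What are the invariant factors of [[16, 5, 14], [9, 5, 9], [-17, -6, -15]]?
(x - 2)^3

The Jordan structure of A has elementary divisors (x - 2)^3. Arranging the block sizes at each eigenvalue in decreasing order and taking row products gives the invariant factors.

Invariant factors (smallest first, each dividing the next): (x - 2)^3.

Check: the last factor (x - 2)^3 is the minimal polynomial, and the product (x - 2)^3 is the characteristic polynomial.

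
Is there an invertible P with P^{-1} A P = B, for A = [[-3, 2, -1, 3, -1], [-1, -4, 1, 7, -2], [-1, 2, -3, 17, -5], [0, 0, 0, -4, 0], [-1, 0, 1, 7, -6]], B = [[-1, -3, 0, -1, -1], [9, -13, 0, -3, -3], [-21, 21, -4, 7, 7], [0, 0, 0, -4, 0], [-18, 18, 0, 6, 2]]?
No.

Both have characteristic polynomial (x + 4)^5, but the minimal polynomial of A is (x + 4)^3 while the minimal polynomial of B is (x + 4)^2. The minimal polynomial is a similarity invariant, so A and B are not similar.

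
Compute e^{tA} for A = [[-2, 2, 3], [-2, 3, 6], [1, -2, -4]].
A has Jordan form J = [[-1, 1, 0], [0, -1, 0], [0, 0, -1]] with A = PJP^{-1}, so e^{tA} = P e^{tJ} P^{-1}.

For a Jordan block J_k(λ), e^{tJ_k(λ)} = e^{λt} · (I + tN + t^2 N^2/2! + ... + t^{k-1} N^{k-1}/(k-1)!) where N is the nilpotent superdiagonal part.

Assembling the blocks and conjugating back gives the entries of e^{tA} as shown above.

e^{tA} = [[(1 - t)*e^{-t}, 2*t*e^{-t}, 3*t*e^{-t}], [-2*t*e^{-t}, (4*t + 1)*e^{-t}, 6*t*e^{-t}], [t*e^{-t}, -2*t*e^{-t}, (1 - 3*t)*e^{-t}]]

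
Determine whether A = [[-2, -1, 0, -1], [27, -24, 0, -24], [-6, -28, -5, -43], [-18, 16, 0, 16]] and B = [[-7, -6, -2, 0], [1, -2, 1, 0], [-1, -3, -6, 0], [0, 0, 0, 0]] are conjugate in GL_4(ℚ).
Yes.

Two matrices over a field are similar if and only if they have the same invariant factors.

Both A and B have characteristic polynomial x(x + 5)^3 and minimal polynomial x(x + 5)^2. Computing further, both have invariant factors x + 5, x(x + 5)^2. Hence A and B are similar.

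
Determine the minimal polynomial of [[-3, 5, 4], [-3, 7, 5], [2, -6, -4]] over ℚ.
m_A(x) = x^3

The characteristic polynomial factors as x^3. The minimal polynomial is ∏(x - λ)^{k_λ} where k_λ is the size of the largest Jordan block at λ.

For λ = 0: rank(A) = 2, and the largest Jordan block has size 3 (the smallest k with rank(A^k) = rank(A^(k+1))).

So m_A(x) = x^3.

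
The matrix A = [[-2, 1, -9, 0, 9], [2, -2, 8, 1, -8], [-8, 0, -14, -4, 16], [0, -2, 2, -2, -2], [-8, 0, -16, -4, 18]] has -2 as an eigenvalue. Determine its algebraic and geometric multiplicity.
The characteristic polynomial is (x - 2)^2(x + 2)^3, so the factor x + 2 appears with exponent 3: the algebraic multiplicity is 3.

rank(A + 2I) = 4, so the eigenspace has dimension 5 - 4 = 1: the geometric multiplicity is 1.

Since 1 < 3, A is not diagonalizable.

algebraic multiplicity 3, geometric multiplicity 1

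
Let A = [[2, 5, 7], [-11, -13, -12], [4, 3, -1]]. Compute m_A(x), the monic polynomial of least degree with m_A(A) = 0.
The characteristic polynomial factors as (x + 4)^3. The minimal polynomial is ∏(x - λ)^{k_λ} where k_λ is the size of the largest Jordan block at λ.

For λ = -4: rank(A + 4I) = 2, and the largest Jordan block has size 3 (the smallest k with rank((A + 4I)^k) = rank((A + 4I)^(k+1))).

So m_A(x) = (x + 4)^3.

m_A(x) = (x + 4)^3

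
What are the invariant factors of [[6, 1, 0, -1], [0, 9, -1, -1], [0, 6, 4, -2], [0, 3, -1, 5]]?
(x - 6)^2, (x - 6)^2

The Jordan structure of A has elementary divisors (x - 6)^2, (x - 6)^2. Arranging the block sizes at each eigenvalue in decreasing order and taking row products gives the invariant factors.

Invariant factors (smallest first, each dividing the next): (x - 6)^2, (x - 6)^2.

Check: the last factor (x - 6)^2 is the minimal polynomial, and the product (x - 6)^4 is the characteristic polynomial.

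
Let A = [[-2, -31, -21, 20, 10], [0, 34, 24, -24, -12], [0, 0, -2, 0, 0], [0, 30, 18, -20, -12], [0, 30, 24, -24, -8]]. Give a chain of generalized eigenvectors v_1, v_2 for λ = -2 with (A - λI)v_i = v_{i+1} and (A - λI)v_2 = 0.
v_1 = [[2, -1, 0, -1, -1]]^T, v_2 = [[1, 0, 0, 0, 0]]^T

We seek v_1 ∈ ker((A + 2I)^2) \ ker(A + 2I), then set v_{i+1} = (A + 2I) v_i.

One such chain is v_1 = [[2, -1, 0, -1, -1]]^T, v_2 = [[1, 0, 0, 0, 0]]^T. Check: (A + 2I) v_2 = [[0, 0, 0, 0, 0]]^T = 0.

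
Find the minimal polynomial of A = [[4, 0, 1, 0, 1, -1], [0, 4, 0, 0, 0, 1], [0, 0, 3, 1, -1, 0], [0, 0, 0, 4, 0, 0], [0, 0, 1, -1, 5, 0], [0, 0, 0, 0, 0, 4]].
The characteristic polynomial factors as (x - 4)^6. The minimal polynomial is ∏(x - λ)^{k_λ} where k_λ is the size of the largest Jordan block at λ.

For λ = 4: rank(A - 4I) = 3, and the largest Jordan block has size 2 (the smallest k with rank((A - 4I)^k) = rank((A - 4I)^(k+1))).

So m_A(x) = (x - 4)^2.

m_A(x) = (x - 4)^2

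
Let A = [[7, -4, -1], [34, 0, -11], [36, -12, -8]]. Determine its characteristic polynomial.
xI - A = [[x - 7, 4, 1], [-34, x, 11], [-36, 12, x + 8]].

Expanding det(xI - A) along the first row:
det(xI - A) = + (x - 7)·det([[x, 11], [12, x + 8]]) - (4)·det([[-34, 11], [-36, x + 8]]) + (1)·det([[-34, x], [-36, 12]]).

Evaluating gives χ_A(x) = x^3 + x^2 - 16x + 20 = (x - 2)^2(x + 5).

χ_A(x) = (x - 2)^2(x + 5)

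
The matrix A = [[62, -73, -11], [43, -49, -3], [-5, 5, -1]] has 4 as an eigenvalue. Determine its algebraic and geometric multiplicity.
The characteristic polynomial is (x - 4)^3, so the factor x - 4 appears with exponent 3: the algebraic multiplicity is 3.

rank(A - 4I) = 2, so the eigenspace has dimension 3 - 2 = 1: the geometric multiplicity is 1.

Since 1 < 3, A is not diagonalizable.

algebraic multiplicity 3, geometric multiplicity 1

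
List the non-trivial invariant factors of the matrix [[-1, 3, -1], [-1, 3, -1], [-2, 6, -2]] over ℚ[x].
x, x^2

The Jordan structure of A has elementary divisors x^2, x. Arranging the block sizes at each eigenvalue in decreasing order and taking row products gives the invariant factors.

Invariant factors (smallest first, each dividing the next): x, x^2.

Check: the last factor x^2 is the minimal polynomial, and the product x^3 is the characteristic polynomial.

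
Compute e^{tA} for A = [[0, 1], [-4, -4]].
e^{tA} = [[(2*t + 1)*e^{-2*t}, t*e^{-2*t}], [-4*t*e^{-2*t}, (1 - 2*t)*e^{-2*t}]]

A has Jordan form J = [[-2, 1], [0, -2]] with A = PJP^{-1}, so e^{tA} = P e^{tJ} P^{-1}.

For a Jordan block J_k(λ), e^{tJ_k(λ)} = e^{λt} · (I + tN + t^2 N^2/2! + ... + t^{k-1} N^{k-1}/(k-1)!) where N is the nilpotent superdiagonal part.

Assembling the blocks and conjugating back gives the entries of e^{tA} as shown above.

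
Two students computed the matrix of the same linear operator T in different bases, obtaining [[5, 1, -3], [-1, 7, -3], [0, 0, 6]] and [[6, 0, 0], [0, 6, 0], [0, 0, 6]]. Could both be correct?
Both have characteristic polynomial (x - 6)^3, but the minimal polynomial of A is (x - 6)^2 while the minimal polynomial of B is x - 6. The minimal polynomial is a similarity invariant, so A and B are not similar.

No.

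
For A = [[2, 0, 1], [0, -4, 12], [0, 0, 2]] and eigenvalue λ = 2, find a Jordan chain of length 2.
We seek v_1 ∈ ker((A - 2I)^2) \ ker(A - 2I), then set v_{i+1} = (A - 2I) v_i.

One such chain is v_1 = [[1, 2, 1]]^T, v_2 = [[1, 0, 0]]^T. Check: (A - 2I) v_2 = [[0, 0, 0]]^T = 0.

v_1 = [[1, 2, 1]]^T, v_2 = [[1, 0, 0]]^T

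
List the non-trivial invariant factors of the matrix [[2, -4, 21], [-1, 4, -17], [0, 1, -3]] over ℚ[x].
(x - 1)^3

The Jordan structure of A has elementary divisors (x - 1)^3. Arranging the block sizes at each eigenvalue in decreasing order and taking row products gives the invariant factors.

Invariant factors (smallest first, each dividing the next): (x - 1)^3.

Check: the last factor (x - 1)^3 is the minimal polynomial, and the product (x - 1)^3 is the characteristic polynomial.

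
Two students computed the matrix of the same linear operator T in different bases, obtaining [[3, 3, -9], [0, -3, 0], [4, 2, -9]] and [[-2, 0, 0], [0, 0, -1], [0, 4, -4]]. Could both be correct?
trace(A) = -9 but trace(B) = -6. The trace is a similarity invariant, so A and B are not similar.

No.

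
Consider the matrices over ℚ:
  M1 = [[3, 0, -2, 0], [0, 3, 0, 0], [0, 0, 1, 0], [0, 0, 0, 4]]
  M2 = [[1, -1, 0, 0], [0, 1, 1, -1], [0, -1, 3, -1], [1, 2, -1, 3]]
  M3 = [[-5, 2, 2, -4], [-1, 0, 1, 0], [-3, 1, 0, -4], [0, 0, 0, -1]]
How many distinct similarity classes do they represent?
Characteristic polynomials: χ_{M1} = (x - 4)(x - 3)^2(x - 1), χ_{M2} = (x - 2)^4, χ_{M3} = (x + 1)^3(x + 3).

{M1}: invariant factors x - 3, (x - 4)(x - 3)(x - 1).

{M2}: invariant factors x - 2, (x - 2)^3.

{M3}: invariant factors x + 1, (x + 1)^2(x + 3).

Matrices are similar if and only if their invariant-factor lists agree; the partition into similarity classes is {M1}, {M2}, {M3}.

3 classes: {M1}, {M2}, {M3}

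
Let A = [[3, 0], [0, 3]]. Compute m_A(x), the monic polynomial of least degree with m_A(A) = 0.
m_A(x) = x - 3

The characteristic polynomial factors as (x - 3)^2. The minimal polynomial is ∏(x - λ)^{k_λ} where k_λ is the size of the largest Jordan block at λ.

For λ = 3: rank(A - 3I) = 0, and the largest Jordan block has size 1 (the smallest k with rank((A - 3I)^k) = rank((A - 3I)^(k+1))).

So m_A(x) = x - 3.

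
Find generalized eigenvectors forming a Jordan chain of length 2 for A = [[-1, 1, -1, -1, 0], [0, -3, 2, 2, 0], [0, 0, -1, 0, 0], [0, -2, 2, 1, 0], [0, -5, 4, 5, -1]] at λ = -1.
v_1 = [[0, 0, -1, 0, 1]]^T, v_2 = [[1, -2, 0, -2, -4]]^T

We seek v_1 ∈ ker((A + I)^2) \ ker(A + I), then set v_{i+1} = (A + I) v_i.

One such chain is v_1 = [[0, 0, -1, 0, 1]]^T, v_2 = [[1, -2, 0, -2, -4]]^T. Check: (A + I) v_2 = [[0, 0, 0, 0, 0]]^T = 0.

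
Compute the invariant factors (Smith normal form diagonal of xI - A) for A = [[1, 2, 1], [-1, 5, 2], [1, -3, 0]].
(x - 2)^3

The Jordan structure of A has elementary divisors (x - 2)^3. Arranging the block sizes at each eigenvalue in decreasing order and taking row products gives the invariant factors.

Invariant factors (smallest first, each dividing the next): (x - 2)^3.

Check: the last factor (x - 2)^3 is the minimal polynomial, and the product (x - 2)^3 is the characteristic polynomial.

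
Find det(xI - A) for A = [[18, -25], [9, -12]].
xI - A = [[x - 18, 25], [-9, x + 12]].

Expanding det(xI - A) along the first row:
det(xI - A) = + (x - 18)·det([[x + 12]]) - (25)·det([[-9]]).

Evaluating gives χ_A(x) = x^2 - 6x + 9 = (x - 3)^2.

χ_A(x) = (x - 3)^2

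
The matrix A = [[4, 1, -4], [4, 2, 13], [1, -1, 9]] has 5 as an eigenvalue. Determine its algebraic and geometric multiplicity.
algebraic multiplicity 3, geometric multiplicity 1

The characteristic polynomial is (x - 5)^3, so the factor x - 5 appears with exponent 3: the algebraic multiplicity is 3.

rank(A - 5I) = 2, so the eigenspace has dimension 3 - 2 = 1: the geometric multiplicity is 1.

Since 1 < 3, A is not diagonalizable.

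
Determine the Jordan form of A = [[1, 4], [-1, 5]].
J = [[3, 1], [0, 3]]

The characteristic polynomial is det(xI - A) = (x - 3)^2, so the eigenvalues are 3 (algebraic multiplicity 2).

For λ = 3: rank(A - 3I) = 1, rank((A - 3I)^2) = 0. The eigenspace has dimension 2 - 1 = 1, so there is 1 Jordan block; the rank sequence gives block sizes [2].

Assembling the blocks gives the Jordan form J above.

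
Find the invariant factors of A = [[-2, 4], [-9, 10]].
(x - 4)^2

The Jordan structure of A has elementary divisors (x - 4)^2. Arranging the block sizes at each eigenvalue in decreasing order and taking row products gives the invariant factors.

Invariant factors (smallest first, each dividing the next): (x - 4)^2.

Check: the last factor (x - 4)^2 is the minimal polynomial, and the product (x - 4)^2 is the characteristic polynomial.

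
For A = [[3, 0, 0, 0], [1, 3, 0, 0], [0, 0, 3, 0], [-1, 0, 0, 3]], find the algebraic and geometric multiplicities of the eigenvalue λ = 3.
algebraic multiplicity 4, geometric multiplicity 3

The characteristic polynomial is (x - 3)^4, so the factor x - 3 appears with exponent 4: the algebraic multiplicity is 4.

rank(A - 3I) = 1, so the eigenspace has dimension 4 - 1 = 3: the geometric multiplicity is 3.

Since 3 < 4, A is not diagonalizable.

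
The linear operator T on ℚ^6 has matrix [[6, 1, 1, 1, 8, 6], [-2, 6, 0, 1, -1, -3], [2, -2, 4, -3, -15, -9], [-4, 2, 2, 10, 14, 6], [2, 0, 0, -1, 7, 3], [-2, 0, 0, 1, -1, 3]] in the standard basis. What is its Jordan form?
The characteristic polynomial is det(xI - A) = (x - 6)^6, so the eigenvalues are 6 (algebraic multiplicity 6).

For λ = 6: rank(A - 6I) = 2, rank((A - 6I)^2) = 0. The eigenspace has dimension 6 - 2 = 4, so there are 4 Jordan blocks; the rank sequence gives block sizes [2, 2, 1, 1].

Assembling the blocks gives the Jordan form J above.

J = [[6, 1, 0, 0, 0, 0], [0, 6, 0, 0, 0, 0], [0, 0, 6, 1, 0, 0], [0, 0, 0, 6, 0, 0], [0, 0, 0, 0, 6, 0], [0, 0, 0, 0, 0, 6]]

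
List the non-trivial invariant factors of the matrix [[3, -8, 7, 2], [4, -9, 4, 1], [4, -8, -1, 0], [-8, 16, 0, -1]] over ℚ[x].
(x + 1)^2(x + 3)^2

The Jordan structure of A has elementary divisors (x + 3)^2, (x + 1)^2. Arranging the block sizes at each eigenvalue in decreasing order and taking row products gives the invariant factors.

Invariant factors (smallest first, each dividing the next): (x + 1)^2(x + 3)^2.

Check: the last factor (x + 1)^2(x + 3)^2 is the minimal polynomial, and the product (x + 1)^2(x + 3)^2 is the characteristic polynomial.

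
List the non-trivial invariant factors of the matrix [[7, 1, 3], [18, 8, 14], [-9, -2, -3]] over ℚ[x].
The Jordan structure of A has elementary divisors (x - 4)^3. Arranging the block sizes at each eigenvalue in decreasing order and taking row products gives the invariant factors.

Invariant factors (smallest first, each dividing the next): (x - 4)^3.

Check: the last factor (x - 4)^3 is the minimal polynomial, and the product (x - 4)^3 is the characteristic polynomial.

(x - 4)^3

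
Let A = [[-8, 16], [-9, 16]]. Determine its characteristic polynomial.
χ_A(x) = (x - 4)^2

xI - A = [[x + 8, -16], [9, x - 16]].

Expanding det(xI - A) along the first row:
det(xI - A) = + (x + 8)·det([[x - 16]]) - (-16)·det([[9]]).

Evaluating gives χ_A(x) = x^2 - 8x + 16 = (x - 4)^2.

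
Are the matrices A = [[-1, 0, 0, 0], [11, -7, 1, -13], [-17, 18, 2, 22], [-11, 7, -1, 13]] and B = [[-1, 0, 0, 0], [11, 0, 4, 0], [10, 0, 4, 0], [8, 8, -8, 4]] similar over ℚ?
Both have characteristic polynomial x(x - 4)^2(x + 1), but the minimal polynomial of A is x(x - 4)^2(x + 1) while the minimal polynomial of B is x(x - 4)(x + 1). The minimal polynomial is a similarity invariant, so A and B are not similar.

No.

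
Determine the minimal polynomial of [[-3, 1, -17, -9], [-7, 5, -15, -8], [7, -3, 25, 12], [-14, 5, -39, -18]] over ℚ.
The characteristic polynomial factors as (x - 4)^3(x + 3). The minimal polynomial is ∏(x - λ)^{k_λ} where k_λ is the size of the largest Jordan block at λ.

For λ = -3: rank(A + 3I) = 3, and the largest Jordan block has size 1 (the smallest k with rank((A + 3I)^k) = rank((A + 3I)^(k+1))).
For λ = 4: rank(A - 4I) = 3, and the largest Jordan block has size 3 (the smallest k with rank((A - 4I)^k) = rank((A - 4I)^(k+1))).

So m_A(x) = (x - 4)^3(x + 3).

m_A(x) = (x - 4)^3(x + 3)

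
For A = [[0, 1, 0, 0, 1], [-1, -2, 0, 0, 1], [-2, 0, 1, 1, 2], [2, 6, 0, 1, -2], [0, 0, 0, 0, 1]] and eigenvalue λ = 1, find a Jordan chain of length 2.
v_1 = [[0, 0, 0, 1, 0]]^T, v_2 = [[0, 0, 1, 0, 0]]^T

We seek v_1 ∈ ker((A - I)^2) \ ker(A - I), then set v_{i+1} = (A - I) v_i.

One such chain is v_1 = [[0, 0, 0, 1, 0]]^T, v_2 = [[0, 0, 1, 0, 0]]^T. Check: (A - I) v_2 = [[0, 0, 0, 0, 0]]^T = 0.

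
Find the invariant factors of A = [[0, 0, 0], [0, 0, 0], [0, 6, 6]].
The Jordan structure of A has elementary divisors x, x, (x - 6). Arranging the block sizes at each eigenvalue in decreasing order and taking row products gives the invariant factors.

Invariant factors (smallest first, each dividing the next): x, x(x - 6).

Check: the last factor x(x - 6) is the minimal polynomial, and the product x^2(x - 6) is the characteristic polynomial.

x, x(x - 6)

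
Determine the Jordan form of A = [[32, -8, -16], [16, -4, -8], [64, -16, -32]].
The characteristic polynomial is det(xI - A) = x^2(x + 4), so the eigenvalues are -4 (algebraic multiplicity 1), 0 (algebraic multiplicity 2).

For λ = -4: algebraic multiplicity 1 gives one 1×1 block.

For λ = 0: rank(A) = 1. The eigenspace has dimension 3 - 1 = 2, so there are 2 Jordan blocks; the rank sequence gives block sizes [1, 1].

Assembling the blocks gives the Jordan form J above.

J = [[-4, 0, 0], [0, 0, 0], [0, 0, 0]]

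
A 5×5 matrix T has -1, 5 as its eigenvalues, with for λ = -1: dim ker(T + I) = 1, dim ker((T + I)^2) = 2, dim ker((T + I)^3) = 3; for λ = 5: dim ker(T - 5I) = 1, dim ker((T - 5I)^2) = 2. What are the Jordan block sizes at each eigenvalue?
Jordan blocks: (-1, 3), (5, 2)

λ = -1: successive nullity increments [1, 1, 1] count blocks of size ≥ k; block sizes are [3].
λ = 5: successive nullity increments [1, 1] count blocks of size ≥ k; block sizes are [2].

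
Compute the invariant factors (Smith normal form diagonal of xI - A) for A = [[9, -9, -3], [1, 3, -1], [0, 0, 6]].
x - 6, (x - 6)^2

The Jordan structure of A has elementary divisors (x - 6)^2, (x - 6). Arranging the block sizes at each eigenvalue in decreasing order and taking row products gives the invariant factors.

Invariant factors (smallest first, each dividing the next): x - 6, (x - 6)^2.

Check: the last factor (x - 6)^2 is the minimal polynomial, and the product (x - 6)^3 is the characteristic polynomial.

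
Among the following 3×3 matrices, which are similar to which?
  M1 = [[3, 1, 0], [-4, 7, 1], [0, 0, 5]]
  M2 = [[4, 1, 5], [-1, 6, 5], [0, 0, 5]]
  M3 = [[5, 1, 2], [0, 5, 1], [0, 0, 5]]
Characteristic polynomials: χ_{M1} = (x - 5)^3, χ_{M2} = (x - 5)^3, χ_{M3} = (x - 5)^3.

{M1, M3}: invariant factors (x - 5)^3.

{M2}: invariant factors x - 5, (x - 5)^2.

Matrices are similar if and only if their invariant-factor lists agree; the partition into similarity classes is {M1, M3}, {M2}.

2 classes: {M1, M3}, {M2}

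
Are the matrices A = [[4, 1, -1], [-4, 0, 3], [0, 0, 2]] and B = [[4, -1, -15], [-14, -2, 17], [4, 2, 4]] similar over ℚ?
Two matrices over a field are similar if and only if they have the same invariant factors.

Both A and B have characteristic polynomial (x - 2)^3 and minimal polynomial (x - 2)^3. Computing further, both have invariant factors (x - 2)^3. Hence A and B are similar.

Yes.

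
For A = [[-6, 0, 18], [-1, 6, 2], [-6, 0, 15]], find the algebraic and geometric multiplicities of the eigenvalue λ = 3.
algebraic multiplicity 1, geometric multiplicity 1

The characteristic polynomial is (x - 6)^2(x - 3), so the factor x - 3 appears with exponent 1: the algebraic multiplicity is 1.

rank(A - 3I) = 2, so the eigenspace has dimension 3 - 2 = 1: the geometric multiplicity is 1.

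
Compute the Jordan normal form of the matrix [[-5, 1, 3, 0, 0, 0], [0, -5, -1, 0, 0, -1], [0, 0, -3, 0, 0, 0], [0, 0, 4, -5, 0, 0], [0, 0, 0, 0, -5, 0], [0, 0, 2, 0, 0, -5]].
The characteristic polynomial is det(xI - A) = (x + 3)(x + 5)^5, so the eigenvalues are -5 (algebraic multiplicity 5), -3 (algebraic multiplicity 1).

For λ = -5: rank(A + 5I) = 3, rank((A + 5I)^2) = 2, rank((A + 5I)^3) = 1. The eigenspace has dimension 6 - 3 = 3, so there are 3 Jordan blocks; the rank sequence gives block sizes [3, 1, 1].

For λ = -3: algebraic multiplicity 1 gives one 1×1 block.

Assembling the blocks gives the Jordan form J above.

J = [[-5, 1, 0, 0, 0, 0], [0, -5, 1, 0, 0, 0], [0, 0, -5, 0, 0, 0], [0, 0, 0, -5, 0, 0], [0, 0, 0, 0, -5, 0], [0, 0, 0, 0, 0, -3]]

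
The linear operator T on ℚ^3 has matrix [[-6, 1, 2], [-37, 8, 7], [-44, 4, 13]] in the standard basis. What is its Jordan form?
The characteristic polynomial is det(xI - A) = (x - 5)^3, so the eigenvalues are 5 (algebraic multiplicity 3).

For λ = 5: rank(A - 5I) = 2, rank((A - 5I)^2) = 1, rank((A - 5I)^3) = 0. The eigenspace has dimension 3 - 2 = 1, so there is 1 Jordan block; the rank sequence gives block sizes [3].

Assembling the blocks gives the Jordan form J above.

J = [[5, 1, 0], [0, 5, 1], [0, 0, 5]]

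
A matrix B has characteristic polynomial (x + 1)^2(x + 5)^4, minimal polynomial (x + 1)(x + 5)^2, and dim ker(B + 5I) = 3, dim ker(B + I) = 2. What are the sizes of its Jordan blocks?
λ = -5: algebraic multiplicity 4 (exponent in χ_B), largest block size 2 (exponent in m_B), 3 blocks (geometric multiplicity). These force block sizes [2, 1, 1].
λ = -1: algebraic multiplicity 2 (exponent in χ_B), largest block size 1 (exponent in m_B), 2 blocks (geometric multiplicity). These force block sizes [1, 1].

Jordan blocks: (-5, 2), (-5, 1), (-5, 1), (-1, 1), (-1, 1)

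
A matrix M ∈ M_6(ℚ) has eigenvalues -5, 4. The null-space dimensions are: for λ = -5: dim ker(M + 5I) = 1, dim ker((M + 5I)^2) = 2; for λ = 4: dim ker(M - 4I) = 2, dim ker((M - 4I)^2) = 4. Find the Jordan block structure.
λ = -5: successive nullity increments [1, 1] count blocks of size ≥ k; block sizes are [2].
λ = 4: successive nullity increments [2, 2] count blocks of size ≥ k; block sizes are [2, 2].

Jordan blocks: (-5, 2), (4, 2), (4, 2)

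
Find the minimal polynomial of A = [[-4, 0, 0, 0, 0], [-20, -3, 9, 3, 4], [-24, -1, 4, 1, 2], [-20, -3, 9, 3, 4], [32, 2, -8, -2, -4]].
m_A(x) = x^3(x + 4)

The characteristic polynomial factors as x^4(x + 4). The minimal polynomial is ∏(x - λ)^{k_λ} where k_λ is the size of the largest Jordan block at λ.

For λ = -4: rank(A + 4I) = 4, and the largest Jordan block has size 1 (the smallest k with rank((A + 4I)^k) = rank((A + 4I)^(k+1))).
For λ = 0: rank(A) = 3, and the largest Jordan block has size 3 (the smallest k with rank(A^k) = rank(A^(k+1))).

So m_A(x) = x^3(x + 4).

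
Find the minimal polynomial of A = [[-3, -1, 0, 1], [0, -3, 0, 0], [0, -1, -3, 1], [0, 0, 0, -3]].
m_A(x) = (x + 3)^2

The characteristic polynomial factors as (x + 3)^4. The minimal polynomial is ∏(x - λ)^{k_λ} where k_λ is the size of the largest Jordan block at λ.

For λ = -3: rank(A + 3I) = 1, and the largest Jordan block has size 2 (the smallest k with rank((A + 3I)^k) = rank((A + 3I)^(k+1))).

So m_A(x) = (x + 3)^2.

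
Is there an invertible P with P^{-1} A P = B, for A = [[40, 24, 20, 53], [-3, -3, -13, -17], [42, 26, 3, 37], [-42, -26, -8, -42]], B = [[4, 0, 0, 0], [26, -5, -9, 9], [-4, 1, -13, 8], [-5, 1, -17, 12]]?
Yes.

Two matrices over a field are similar if and only if they have the same invariant factors.

Both A and B have characteristic polynomial (x - 4)^2(x + 5)^2 and minimal polynomial (x - 4)^2(x + 5)^2. Computing further, both have invariant factors (x - 4)^2(x + 5)^2. Hence A and B are similar.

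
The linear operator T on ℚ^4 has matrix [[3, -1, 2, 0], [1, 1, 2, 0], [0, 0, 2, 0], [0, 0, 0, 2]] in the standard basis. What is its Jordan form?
J = [[2, 1, 0, 0], [0, 2, 0, 0], [0, 0, 2, 0], [0, 0, 0, 2]]

The characteristic polynomial is det(xI - A) = (x - 2)^4, so the eigenvalues are 2 (algebraic multiplicity 4).

For λ = 2: rank(A - 2I) = 1, rank((A - 2I)^2) = 0. The eigenspace has dimension 4 - 1 = 3, so there are 3 Jordan blocks; the rank sequence gives block sizes [2, 1, 1].

Assembling the blocks gives the Jordan form J above.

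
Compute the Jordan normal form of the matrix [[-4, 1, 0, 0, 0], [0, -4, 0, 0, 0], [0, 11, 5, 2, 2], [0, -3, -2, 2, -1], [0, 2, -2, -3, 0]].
The characteristic polynomial is det(xI - A) = (x - 3)^2(x - 1)(x + 4)^2, so the eigenvalues are -4 (algebraic multiplicity 2), 1 (algebraic multiplicity 1), 3 (algebraic multiplicity 2).

For λ = -4: rank(A + 4I) = 4, rank((A + 4I)^2) = 3. The eigenspace has dimension 5 - 4 = 1, so there is 1 Jordan block; the rank sequence gives block sizes [2].

For λ = 1: algebraic multiplicity 1 gives one 1×1 block.

For λ = 3: rank(A - 3I) = 4, rank((A - 3I)^2) = 3. The eigenspace has dimension 5 - 4 = 1, so there is 1 Jordan block; the rank sequence gives block sizes [2].

Assembling the blocks gives the Jordan form J above.

J = [[-4, 1, 0, 0, 0], [0, -4, 0, 0, 0], [0, 0, 1, 0, 0], [0, 0, 0, 3, 1], [0, 0, 0, 0, 3]]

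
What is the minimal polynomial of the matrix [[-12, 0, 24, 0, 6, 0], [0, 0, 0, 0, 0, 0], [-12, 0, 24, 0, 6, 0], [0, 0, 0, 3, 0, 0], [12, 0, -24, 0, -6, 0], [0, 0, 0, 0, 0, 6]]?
m_A(x) = x(x - 6)(x - 3)

The characteristic polynomial factors as x^3(x - 6)^2(x - 3). The minimal polynomial is ∏(x - λ)^{k_λ} where k_λ is the size of the largest Jordan block at λ.

For λ = 0: rank(A) = 3, and the largest Jordan block has size 1 (the smallest k with rank(A^k) = rank(A^(k+1))).
For λ = 3: rank(A - 3I) = 5, and the largest Jordan block has size 1 (the smallest k with rank((A - 3I)^k) = rank((A - 3I)^(k+1))).
For λ = 6: rank(A - 6I) = 4, and the largest Jordan block has size 1 (the smallest k with rank((A - 6I)^k) = rank((A - 6I)^(k+1))).

So m_A(x) = x(x - 6)(x - 3).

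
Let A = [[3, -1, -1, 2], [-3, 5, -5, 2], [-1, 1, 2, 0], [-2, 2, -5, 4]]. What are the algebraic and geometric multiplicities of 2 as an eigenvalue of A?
The characteristic polynomial is (x - 4)^3(x - 2), so the factor x - 2 appears with exponent 1: the algebraic multiplicity is 1.

rank(A - 2I) = 3, so the eigenspace has dimension 4 - 3 = 1: the geometric multiplicity is 1.

algebraic multiplicity 1, geometric multiplicity 1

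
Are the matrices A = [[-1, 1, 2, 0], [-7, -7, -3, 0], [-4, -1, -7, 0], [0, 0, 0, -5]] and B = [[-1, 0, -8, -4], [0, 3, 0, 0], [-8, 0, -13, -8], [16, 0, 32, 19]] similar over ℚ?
No.

trace(A) = -20 but trace(B) = 8. The trace is a similarity invariant, so A and B are not similar.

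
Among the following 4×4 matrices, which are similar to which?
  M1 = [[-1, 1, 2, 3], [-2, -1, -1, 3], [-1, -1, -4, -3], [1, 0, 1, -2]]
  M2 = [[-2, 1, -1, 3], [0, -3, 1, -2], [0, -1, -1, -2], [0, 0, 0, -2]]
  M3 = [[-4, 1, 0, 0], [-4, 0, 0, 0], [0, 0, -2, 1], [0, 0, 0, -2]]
1 class: {M1, M2, M3}

Characteristic polynomials: χ_{M1} = (x + 2)^4, χ_{M2} = (x + 2)^4, χ_{M3} = (x + 2)^4.

{M1, M2, M3}: invariant factors (x + 2)^2, (x + 2)^2.

Matrices are similar if and only if their invariant-factor lists agree; the partition into similarity classes is {M1, M2, M3}.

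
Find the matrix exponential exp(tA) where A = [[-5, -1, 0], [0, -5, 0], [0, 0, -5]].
A has Jordan form J = [[-5, 1, 0], [0, -5, 0], [0, 0, -5]] with A = PJP^{-1}, so e^{tA} = P e^{tJ} P^{-1}.

For a Jordan block J_k(λ), e^{tJ_k(λ)} = e^{λt} · (I + tN + t^2 N^2/2! + ... + t^{k-1} N^{k-1}/(k-1)!) where N is the nilpotent superdiagonal part.

Assembling the blocks and conjugating back gives the entries of e^{tA} as shown above.

e^{tA} = [[e^{-5*t}, -t*e^{-5*t}, 0], [0, e^{-5*t}, 0], [0, 0, e^{-5*t}]]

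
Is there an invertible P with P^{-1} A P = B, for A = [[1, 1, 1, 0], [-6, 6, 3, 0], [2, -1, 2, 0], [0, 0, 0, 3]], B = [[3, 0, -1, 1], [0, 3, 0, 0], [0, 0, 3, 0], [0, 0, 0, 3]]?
Two matrices over a field are similar if and only if they have the same invariant factors.

Both A and B have characteristic polynomial (x - 3)^4 and minimal polynomial (x - 3)^2. Computing further, both have invariant factors x - 3, x - 3, (x - 3)^2. Hence A and B are similar.

Yes.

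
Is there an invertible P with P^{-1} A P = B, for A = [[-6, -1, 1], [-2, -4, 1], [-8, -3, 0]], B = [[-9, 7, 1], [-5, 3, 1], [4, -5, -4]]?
Yes.

Two matrices over a field are similar if and only if they have the same invariant factors.

Both A and B have characteristic polynomial (x + 3)^2(x + 4) and minimal polynomial (x + 3)^2(x + 4). Computing further, both have invariant factors (x + 3)^2(x + 4). Hence A and B are similar.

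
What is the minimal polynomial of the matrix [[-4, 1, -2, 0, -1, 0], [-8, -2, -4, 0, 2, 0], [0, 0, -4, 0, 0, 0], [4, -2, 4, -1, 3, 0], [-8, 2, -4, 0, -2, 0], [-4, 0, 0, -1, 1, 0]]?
m_A(x) = x(x + 1)(x + 4)^2

The characteristic polynomial factors as x^2(x + 1)(x + 4)^3. The minimal polynomial is ∏(x - λ)^{k_λ} where k_λ is the size of the largest Jordan block at λ.

For λ = -4: rank(A + 4I) = 4, and the largest Jordan block has size 2 (the smallest k with rank((A + 4I)^k) = rank((A + 4I)^(k+1))).
For λ = -1: rank(A + I) = 5, and the largest Jordan block has size 1 (the smallest k with rank((A + I)^k) = rank((A + I)^(k+1))).
For λ = 0: rank(A) = 4, and the largest Jordan block has size 1 (the smallest k with rank(A^k) = rank(A^(k+1))).

So m_A(x) = x(x + 1)(x + 4)^2.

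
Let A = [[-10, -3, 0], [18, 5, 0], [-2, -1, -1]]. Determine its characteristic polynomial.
χ_A(x) = (x + 1)^2(x + 4)

xI - A = [[x + 10, 3, 0], [-18, x - 5, 0], [2, 1, x + 1]].

Expanding det(xI - A) along the first row:
det(xI - A) = + (x + 10)·det([[x - 5, 0], [1, x + 1]]) - (3)·det([[-18, 0], [2, x + 1]]) + (0)·det([[-18, x - 5], [2, 1]]).

Evaluating gives χ_A(x) = x^3 + 6x^2 + 9x + 4 = (x + 1)^2(x + 4).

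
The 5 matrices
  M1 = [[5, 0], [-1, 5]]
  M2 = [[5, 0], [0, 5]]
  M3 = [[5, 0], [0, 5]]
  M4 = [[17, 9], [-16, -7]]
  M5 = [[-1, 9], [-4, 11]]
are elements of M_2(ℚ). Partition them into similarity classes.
2 classes: {M1, M4, M5}, {M2, M3}

Characteristic polynomials: χ_{M1} = (x - 5)^2, χ_{M2} = (x - 5)^2, χ_{M3} = (x - 5)^2, χ_{M4} = (x - 5)^2, χ_{M5} = (x - 5)^2.

{M1, M4, M5}: invariant factors (x - 5)^2.

{M2, M3}: invariant factors x - 5, x - 5.

Matrices are similar if and only if their invariant-factor lists agree; the partition into similarity classes is {M1, M4, M5}, {M2, M3}.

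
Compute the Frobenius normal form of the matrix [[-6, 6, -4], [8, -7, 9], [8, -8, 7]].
R = [[0, 0, -10], [1, 0, -7], [0, 1, -6]]

The invariant factors of A (the non-unit diagonal entries of the Smith normal form of xI - A over ℚ[x]) are (x + 5)(x^2 + x + 2), each dividing the next. The characteristic polynomial is their product, (x + 5)(x^2 + x + 2).

The rational canonical form is the block-diagonal matrix of companion matrices C(f_i):
R = [[0, 0, -10], [1, 0, -7], [0, 1, -6]].

Note the characteristic polynomial does not split into linear factors over ℚ, so A has no Jordan form over ℚ; the rational canonical form exists over any field.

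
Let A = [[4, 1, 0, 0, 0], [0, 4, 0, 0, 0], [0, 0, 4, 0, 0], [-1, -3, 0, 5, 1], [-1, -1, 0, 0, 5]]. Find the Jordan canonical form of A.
The characteristic polynomial is det(xI - A) = (x - 5)^2(x - 4)^3, so the eigenvalues are 4 (algebraic multiplicity 3), 5 (algebraic multiplicity 2).

For λ = 4: rank(A - 4I) = 3, rank((A - 4I)^2) = 2. The eigenspace has dimension 5 - 3 = 2, so there are 2 Jordan blocks; the rank sequence gives block sizes [2, 1].

For λ = 5: rank(A - 5I) = 4, rank((A - 5I)^2) = 3. The eigenspace has dimension 5 - 4 = 1, so there is 1 Jordan block; the rank sequence gives block sizes [2].

Assembling the blocks gives the Jordan form J above.

J = [[4, 1, 0, 0, 0], [0, 4, 0, 0, 0], [0, 0, 4, 0, 0], [0, 0, 0, 5, 1], [0, 0, 0, 0, 5]]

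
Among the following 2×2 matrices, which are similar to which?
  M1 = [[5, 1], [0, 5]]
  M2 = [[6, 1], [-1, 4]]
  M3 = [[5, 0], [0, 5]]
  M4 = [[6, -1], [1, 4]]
Characteristic polynomials: χ_{M1} = (x - 5)^2, χ_{M2} = (x - 5)^2, χ_{M3} = (x - 5)^2, χ_{M4} = (x - 5)^2.

{M1, M2, M4}: invariant factors (x - 5)^2.

{M3}: invariant factors x - 5, x - 5.

Matrices are similar if and only if their invariant-factor lists agree; the partition into similarity classes is {M1, M2, M4}, {M3}.

2 classes: {M1, M2, M4}, {M3}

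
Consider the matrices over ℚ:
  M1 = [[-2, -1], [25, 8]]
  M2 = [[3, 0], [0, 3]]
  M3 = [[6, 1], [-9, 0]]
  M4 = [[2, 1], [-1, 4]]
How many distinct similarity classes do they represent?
2 classes: {M1, M3, M4}, {M2}

Characteristic polynomials: χ_{M1} = (x - 3)^2, χ_{M2} = (x - 3)^2, χ_{M3} = (x - 3)^2, χ_{M4} = (x - 3)^2.

{M1, M3, M4}: invariant factors (x - 3)^2.

{M2}: invariant factors x - 3, x - 3.

Matrices are similar if and only if their invariant-factor lists agree; the partition into similarity classes is {M1, M3, M4}, {M2}.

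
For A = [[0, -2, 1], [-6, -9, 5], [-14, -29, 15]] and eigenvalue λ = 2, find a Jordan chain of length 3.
v_1 = [[0, -1, -2]]^T, v_2 = [[0, 1, 3]]^T, v_3 = [[1, 4, 10]]^T

We seek v_1 ∈ ker((A - 2I)^3) \ ker((A - 2I)^2), then set v_{i+1} = (A - 2I) v_i.

One such chain is v_1 = [[0, -1, -2]]^T, v_2 = [[0, 1, 3]]^T, v_3 = [[1, 4, 10]]^T. Check: (A - 2I) v_3 = [[0, 0, 0]]^T = 0.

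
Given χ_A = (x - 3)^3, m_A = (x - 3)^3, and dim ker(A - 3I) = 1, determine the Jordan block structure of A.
Jordan blocks: (3, 3)

λ = 3: algebraic multiplicity 3 (exponent in χ_A), largest block size 3 (exponent in m_A), 1 block (geometric multiplicity). This forces block sizes [3].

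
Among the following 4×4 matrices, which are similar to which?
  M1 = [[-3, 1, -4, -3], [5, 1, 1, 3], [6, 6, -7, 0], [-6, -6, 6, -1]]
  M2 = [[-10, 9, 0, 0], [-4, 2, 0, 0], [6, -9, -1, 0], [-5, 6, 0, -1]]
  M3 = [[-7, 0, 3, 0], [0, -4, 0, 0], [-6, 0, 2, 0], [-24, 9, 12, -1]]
2 classes: {M1, M2}, {M3}

Characteristic polynomials: χ_{M1} = (x + 1)^2(x + 4)^2, χ_{M2} = (x + 1)^2(x + 4)^2, χ_{M3} = (x + 1)^2(x + 4)^2.

{M1, M2}: invariant factors x + 1, (x + 1)(x + 4)^2.

{M3}: invariant factors (x + 1)(x + 4), (x + 1)(x + 4).

Matrices are similar if and only if their invariant-factor lists agree; the partition into similarity classes is {M1, M2}, {M3}.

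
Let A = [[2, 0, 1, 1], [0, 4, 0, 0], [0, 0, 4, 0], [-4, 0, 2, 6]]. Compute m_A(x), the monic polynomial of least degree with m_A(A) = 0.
The characteristic polynomial factors as (x - 4)^4. The minimal polynomial is ∏(x - λ)^{k_λ} where k_λ is the size of the largest Jordan block at λ.

For λ = 4: rank(A - 4I) = 1, and the largest Jordan block has size 2 (the smallest k with rank((A - 4I)^k) = rank((A - 4I)^(k+1))).

So m_A(x) = (x - 4)^2.

m_A(x) = (x - 4)^2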